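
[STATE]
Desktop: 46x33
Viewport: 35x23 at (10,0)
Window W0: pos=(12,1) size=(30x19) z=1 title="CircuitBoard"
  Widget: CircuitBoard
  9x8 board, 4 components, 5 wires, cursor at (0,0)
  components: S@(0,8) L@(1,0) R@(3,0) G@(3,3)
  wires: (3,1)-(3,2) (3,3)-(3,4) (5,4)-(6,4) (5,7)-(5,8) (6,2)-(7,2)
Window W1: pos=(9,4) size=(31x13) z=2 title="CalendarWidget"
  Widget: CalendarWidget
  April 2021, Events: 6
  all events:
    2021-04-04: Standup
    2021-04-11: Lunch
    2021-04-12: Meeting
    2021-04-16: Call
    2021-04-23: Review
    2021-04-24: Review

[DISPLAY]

                                   
  ┏━━━━━━━━━━━━━━━━━━━━━━━━━━━━┓   
  ┃ CircuitBoard               ┃   
  ┠────────────────────────────┨   
━━━━━━━━━━━━━━━━━━━━━━━━━━━━━┓ ┃   
 CalendarWidget              ┃ ┃   
─────────────────────────────┨ ┃   
          April 2021         ┃ ┃   
Mo Tu We Th Fr Sa Su         ┃ ┃   
          1  2  3  4*        ┃ ┃   
 5  6  7  8  9 10 11*        ┃ ┃   
12* 13 14 15 16* 17 18       ┃ ┃   
19 20 21 22 23* 24* 25       ┃ ┃   
26 27 28 29 30               ┃ ┃   
                             ┃ ┃   
                             ┃ ┃   
━━━━━━━━━━━━━━━━━━━━━━━━━━━━━┛ ┃   
  ┃6           ·       ·       ┃   
  ┃            │               ┃   
  ┗━━━━━━━━━━━━━━━━━━━━━━━━━━━━┛   
                                   
                                   
                                   


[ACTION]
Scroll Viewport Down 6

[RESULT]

─────────────────────────────┨ ┃   
          April 2021         ┃ ┃   
Mo Tu We Th Fr Sa Su         ┃ ┃   
          1  2  3  4*        ┃ ┃   
 5  6  7  8  9 10 11*        ┃ ┃   
12* 13 14 15 16* 17 18       ┃ ┃   
19 20 21 22 23* 24* 25       ┃ ┃   
26 27 28 29 30               ┃ ┃   
                             ┃ ┃   
                             ┃ ┃   
━━━━━━━━━━━━━━━━━━━━━━━━━━━━━┛ ┃   
  ┃6           ·       ·       ┃   
  ┃            │               ┃   
  ┗━━━━━━━━━━━━━━━━━━━━━━━━━━━━┛   
                                   
                                   
                                   
                                   
                                   
                                   
                                   
                                   
                                   


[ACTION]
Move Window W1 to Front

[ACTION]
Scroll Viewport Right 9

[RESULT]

────────────────────────────┨ ┃    
         April 2021         ┃ ┃    
o Tu We Th Fr Sa Su         ┃ ┃    
         1  2  3  4*        ┃ ┃    
5  6  7  8  9 10 11*        ┃ ┃    
2* 13 14 15 16* 17 18       ┃ ┃    
9 20 21 22 23* 24* 25       ┃ ┃    
6 27 28 29 30               ┃ ┃    
                            ┃ ┃    
                            ┃ ┃    
━━━━━━━━━━━━━━━━━━━━━━━━━━━━┛ ┃    
 ┃6           ·       ·       ┃    
 ┃            │               ┃    
 ┗━━━━━━━━━━━━━━━━━━━━━━━━━━━━┛    
                                   
                                   
                                   
                                   
                                   
                                   
                                   
                                   
                                   


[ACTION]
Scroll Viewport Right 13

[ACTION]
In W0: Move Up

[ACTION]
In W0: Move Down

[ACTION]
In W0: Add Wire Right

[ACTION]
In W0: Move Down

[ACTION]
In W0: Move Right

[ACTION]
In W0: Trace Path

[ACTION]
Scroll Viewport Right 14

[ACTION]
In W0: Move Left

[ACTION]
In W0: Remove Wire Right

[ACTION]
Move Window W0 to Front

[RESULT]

─┃                            ┃    
 ┃1   L ─ ·                   ┃    
o┃                            ┃    
 ┃2  [.]                      ┃    
5┃                            ┃    
2┃3   R   · ─ ·   G ─ ·       ┃    
9┃                            ┃    
6┃4                           ┃    
 ┃                            ┃    
 ┃5                   ·       ┃    
━┃                    │       ┃    
 ┃6           ·       ·       ┃    
 ┃            │               ┃    
 ┗━━━━━━━━━━━━━━━━━━━━━━━━━━━━┛    
                                   
                                   
                                   
                                   
                                   
                                   
                                   
                                   
                                   


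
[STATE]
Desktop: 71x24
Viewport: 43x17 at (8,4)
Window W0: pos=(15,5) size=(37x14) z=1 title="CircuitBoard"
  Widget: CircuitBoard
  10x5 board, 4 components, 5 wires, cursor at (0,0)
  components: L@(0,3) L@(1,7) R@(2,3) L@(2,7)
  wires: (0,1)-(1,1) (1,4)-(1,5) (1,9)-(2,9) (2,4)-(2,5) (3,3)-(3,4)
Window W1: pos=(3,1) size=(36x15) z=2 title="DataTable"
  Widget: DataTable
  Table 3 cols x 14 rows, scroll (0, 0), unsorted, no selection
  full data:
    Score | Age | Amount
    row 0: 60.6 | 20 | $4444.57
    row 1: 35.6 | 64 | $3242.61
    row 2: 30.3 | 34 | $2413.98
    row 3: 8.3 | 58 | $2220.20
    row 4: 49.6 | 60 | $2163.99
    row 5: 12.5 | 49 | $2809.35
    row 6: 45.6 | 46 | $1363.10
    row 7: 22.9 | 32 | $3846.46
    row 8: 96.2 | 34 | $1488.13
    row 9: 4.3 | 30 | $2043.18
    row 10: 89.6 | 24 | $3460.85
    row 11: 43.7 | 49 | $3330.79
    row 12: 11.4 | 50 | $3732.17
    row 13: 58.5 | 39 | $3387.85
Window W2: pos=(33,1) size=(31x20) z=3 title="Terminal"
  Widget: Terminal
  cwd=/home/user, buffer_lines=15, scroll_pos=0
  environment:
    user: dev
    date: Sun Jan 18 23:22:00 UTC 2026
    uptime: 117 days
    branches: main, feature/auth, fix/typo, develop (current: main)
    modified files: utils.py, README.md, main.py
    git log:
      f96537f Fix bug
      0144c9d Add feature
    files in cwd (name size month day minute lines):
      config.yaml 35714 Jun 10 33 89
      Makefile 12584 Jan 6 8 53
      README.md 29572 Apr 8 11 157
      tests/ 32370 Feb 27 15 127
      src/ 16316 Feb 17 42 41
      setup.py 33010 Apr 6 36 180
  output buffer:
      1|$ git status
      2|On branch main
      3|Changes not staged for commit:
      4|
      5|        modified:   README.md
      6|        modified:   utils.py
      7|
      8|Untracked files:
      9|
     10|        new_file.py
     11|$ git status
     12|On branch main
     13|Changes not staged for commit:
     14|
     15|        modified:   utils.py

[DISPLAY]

e│Age│Amount             ┃$ git status     
─┼───┼────────           ┃On branch main   
 │20 │$4444.57           ┃Changes not stage
 │64 │$3242.61           ┃                 
 │34 │$2413.98           ┃        modified:
 │58 │$2220.20           ┃        modified:
 │60 │$2163.99           ┃                 
 │49 │$2809.35           ┃Untracked files: 
 │46 │$1363.10           ┃                 
 │32 │$3846.46           ┃        new_file.
 │34 │$1488.13           ┃$ git status     
━━━━━━━━━━━━━━━━━━━━━━━━━┃On branch main   
       ┃                 ┃Changes not stage
       ┃4                ┃                 
       ┗━━━━━━━━━━━━━━━━━┃        modified:
                         ┃$ █              
                         ┗━━━━━━━━━━━━━━━━━


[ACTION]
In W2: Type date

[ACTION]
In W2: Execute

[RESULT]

e│Age│Amount             ┃Changes not stage
─┼───┼────────           ┃                 
 │20 │$4444.57           ┃        modified:
 │64 │$3242.61           ┃        modified:
 │34 │$2413.98           ┃                 
 │58 │$2220.20           ┃Untracked files: 
 │60 │$2163.99           ┃                 
 │49 │$2809.35           ┃        new_file.
 │46 │$1363.10           ┃$ git status     
 │32 │$3846.46           ┃On branch main   
 │34 │$1488.13           ┃Changes not stage
━━━━━━━━━━━━━━━━━━━━━━━━━┃                 
       ┃                 ┃        modified:
       ┃4                ┃$ date           
       ┗━━━━━━━━━━━━━━━━━┃Sun Jan 18 23:22:
                         ┃$ █              
                         ┗━━━━━━━━━━━━━━━━━


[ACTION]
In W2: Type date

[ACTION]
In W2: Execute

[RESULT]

e│Age│Amount             ┃        modified:
─┼───┼────────           ┃        modified:
 │20 │$4444.57           ┃                 
 │64 │$3242.61           ┃Untracked files: 
 │34 │$2413.98           ┃                 
 │58 │$2220.20           ┃        new_file.
 │60 │$2163.99           ┃$ git status     
 │49 │$2809.35           ┃On branch main   
 │46 │$1363.10           ┃Changes not stage
 │32 │$3846.46           ┃                 
 │34 │$1488.13           ┃        modified:
━━━━━━━━━━━━━━━━━━━━━━━━━┃$ date           
       ┃                 ┃Sun Jan 18 23:22:
       ┃4                ┃$ date           
       ┗━━━━━━━━━━━━━━━━━┃Sun Jan 18 23:22:
                         ┃$ █              
                         ┗━━━━━━━━━━━━━━━━━


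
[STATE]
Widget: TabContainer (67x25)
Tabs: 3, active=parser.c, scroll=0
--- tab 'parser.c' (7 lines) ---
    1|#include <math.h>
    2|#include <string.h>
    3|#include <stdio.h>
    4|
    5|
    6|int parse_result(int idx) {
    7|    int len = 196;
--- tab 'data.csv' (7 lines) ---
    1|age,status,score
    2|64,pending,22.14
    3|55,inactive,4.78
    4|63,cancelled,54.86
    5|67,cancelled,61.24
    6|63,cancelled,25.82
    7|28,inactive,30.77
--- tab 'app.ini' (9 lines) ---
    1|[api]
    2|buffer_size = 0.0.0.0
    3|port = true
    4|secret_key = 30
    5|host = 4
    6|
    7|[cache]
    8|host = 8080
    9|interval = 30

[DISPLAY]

[parser.c]│ data.csv │ app.ini                                     
───────────────────────────────────────────────────────────────────
#include <math.h>                                                  
#include <string.h>                                                
#include <stdio.h>                                                 
                                                                   
                                                                   
int parse_result(int idx) {                                        
    int len = 196;                                                 
                                                                   
                                                                   
                                                                   
                                                                   
                                                                   
                                                                   
                                                                   
                                                                   
                                                                   
                                                                   
                                                                   
                                                                   
                                                                   
                                                                   
                                                                   
                                                                   


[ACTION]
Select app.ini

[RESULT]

 parser.c │ data.csv │[app.ini]                                    
───────────────────────────────────────────────────────────────────
[api]                                                              
buffer_size = 0.0.0.0                                              
port = true                                                        
secret_key = 30                                                    
host = 4                                                           
                                                                   
[cache]                                                            
host = 8080                                                        
interval = 30                                                      
                                                                   
                                                                   
                                                                   
                                                                   
                                                                   
                                                                   
                                                                   
                                                                   
                                                                   
                                                                   
                                                                   
                                                                   
                                                                   
                                                                   


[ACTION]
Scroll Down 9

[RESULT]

 parser.c │ data.csv │[app.ini]                                    
───────────────────────────────────────────────────────────────────
interval = 30                                                      
                                                                   
                                                                   
                                                                   
                                                                   
                                                                   
                                                                   
                                                                   
                                                                   
                                                                   
                                                                   
                                                                   
                                                                   
                                                                   
                                                                   
                                                                   
                                                                   
                                                                   
                                                                   
                                                                   
                                                                   
                                                                   
                                                                   


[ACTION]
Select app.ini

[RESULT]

 parser.c │ data.csv │[app.ini]                                    
───────────────────────────────────────────────────────────────────
[api]                                                              
buffer_size = 0.0.0.0                                              
port = true                                                        
secret_key = 30                                                    
host = 4                                                           
                                                                   
[cache]                                                            
host = 8080                                                        
interval = 30                                                      
                                                                   
                                                                   
                                                                   
                                                                   
                                                                   
                                                                   
                                                                   
                                                                   
                                                                   
                                                                   
                                                                   
                                                                   
                                                                   
                                                                   


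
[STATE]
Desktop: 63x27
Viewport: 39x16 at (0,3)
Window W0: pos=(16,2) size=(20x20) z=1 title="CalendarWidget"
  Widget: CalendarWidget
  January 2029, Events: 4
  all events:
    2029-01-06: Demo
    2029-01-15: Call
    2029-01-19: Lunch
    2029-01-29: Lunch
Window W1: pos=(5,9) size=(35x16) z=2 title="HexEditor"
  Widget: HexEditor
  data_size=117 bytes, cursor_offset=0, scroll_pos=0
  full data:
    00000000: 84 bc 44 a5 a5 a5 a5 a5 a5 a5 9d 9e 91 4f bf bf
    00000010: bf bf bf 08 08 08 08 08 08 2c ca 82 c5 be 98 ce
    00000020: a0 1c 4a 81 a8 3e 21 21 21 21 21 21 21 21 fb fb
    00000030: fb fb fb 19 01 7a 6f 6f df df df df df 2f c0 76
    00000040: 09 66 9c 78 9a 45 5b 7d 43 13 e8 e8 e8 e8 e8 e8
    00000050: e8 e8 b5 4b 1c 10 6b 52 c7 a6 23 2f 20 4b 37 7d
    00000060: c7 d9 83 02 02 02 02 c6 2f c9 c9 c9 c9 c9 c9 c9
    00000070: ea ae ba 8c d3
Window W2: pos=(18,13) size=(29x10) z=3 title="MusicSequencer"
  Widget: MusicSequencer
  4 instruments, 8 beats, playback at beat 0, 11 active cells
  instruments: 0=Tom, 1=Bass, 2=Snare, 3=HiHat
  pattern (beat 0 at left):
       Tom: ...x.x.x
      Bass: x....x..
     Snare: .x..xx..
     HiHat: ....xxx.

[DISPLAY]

                ┃ CalendarWidget   ┃   
                ┠──────────────────┨   
                ┃   January 2029   ┃   
                ┃Mo Tu We Th Fr Sa ┃   
                ┃ 1  2  3  4  5  6*┃   
                ┃ 8  9 10 11 12 13 ┃   
     ┏━━━━━━━━━━━━━━━━━━━━━━━━━━━━━━━━━
     ┃ HexEditor                       
     ┠─────────────────────────────────
     ┃00000000  84 bc 44 a5 a5 a5 a5 a5
     ┃00000010  bf┏━━━━━━━━━━━━━━━━━━━━
     ┃00000020  a0┃ MusicSequencer     
     ┃00000030  fb┠────────────────────
     ┃00000040  09┃      ▼1234567      
     ┃00000050  e8┃   Tom···█·█·█      
     ┃00000060  c7┃  Bass█····█··      


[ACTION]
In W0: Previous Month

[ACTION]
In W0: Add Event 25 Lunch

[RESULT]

                ┃ CalendarWidget   ┃   
                ┠──────────────────┨   
                ┃  December 2028   ┃   
                ┃Mo Tu We Th Fr Sa ┃   
                ┃             1  2 ┃   
                ┃ 4  5  6  7  8  9 ┃   
     ┏━━━━━━━━━━━━━━━━━━━━━━━━━━━━━━━━━
     ┃ HexEditor                       
     ┠─────────────────────────────────
     ┃00000000  84 bc 44 a5 a5 a5 a5 a5
     ┃00000010  bf┏━━━━━━━━━━━━━━━━━━━━
     ┃00000020  a0┃ MusicSequencer     
     ┃00000030  fb┠────────────────────
     ┃00000040  09┃      ▼1234567      
     ┃00000050  e8┃   Tom···█·█·█      
     ┃00000060  c7┃  Bass█····█··      


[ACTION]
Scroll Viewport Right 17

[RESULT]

 CalendarWidget   ┃                    
──────────────────┨                    
  December 2028   ┃                    
Mo Tu We Th Fr Sa ┃                    
             1  2 ┃                    
 4  5  6  7  8  9 ┃                    
━━━━━━━━━━━━━━━━━━━━━━┓                
                      ┃                
──────────────────────┨                
4 bc 44 a5 a5 a5 a5 a5┃                
f┏━━━━━━━━━━━━━━━━━━━━━━━━━━━┓         
0┃ MusicSequencer            ┃         
b┠───────────────────────────┨         
9┃      ▼1234567             ┃         
8┃   Tom···█·█·█             ┃         
7┃  Bass█····█··             ┃         


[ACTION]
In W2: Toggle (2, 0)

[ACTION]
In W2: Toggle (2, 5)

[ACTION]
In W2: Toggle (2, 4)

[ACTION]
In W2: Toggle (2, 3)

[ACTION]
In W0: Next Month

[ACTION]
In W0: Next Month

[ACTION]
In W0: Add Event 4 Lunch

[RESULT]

 CalendarWidget   ┃                    
──────────────────┨                    
  February 2029   ┃                    
Mo Tu We Th Fr Sa ┃                    
          1  2  3 ┃                    
 5  6  7  8  9 10 ┃                    
━━━━━━━━━━━━━━━━━━━━━━┓                
                      ┃                
──────────────────────┨                
4 bc 44 a5 a5 a5 a5 a5┃                
f┏━━━━━━━━━━━━━━━━━━━━━━━━━━━┓         
0┃ MusicSequencer            ┃         
b┠───────────────────────────┨         
9┃      ▼1234567             ┃         
8┃   Tom···█·█·█             ┃         
7┃  Bass█····█··             ┃         


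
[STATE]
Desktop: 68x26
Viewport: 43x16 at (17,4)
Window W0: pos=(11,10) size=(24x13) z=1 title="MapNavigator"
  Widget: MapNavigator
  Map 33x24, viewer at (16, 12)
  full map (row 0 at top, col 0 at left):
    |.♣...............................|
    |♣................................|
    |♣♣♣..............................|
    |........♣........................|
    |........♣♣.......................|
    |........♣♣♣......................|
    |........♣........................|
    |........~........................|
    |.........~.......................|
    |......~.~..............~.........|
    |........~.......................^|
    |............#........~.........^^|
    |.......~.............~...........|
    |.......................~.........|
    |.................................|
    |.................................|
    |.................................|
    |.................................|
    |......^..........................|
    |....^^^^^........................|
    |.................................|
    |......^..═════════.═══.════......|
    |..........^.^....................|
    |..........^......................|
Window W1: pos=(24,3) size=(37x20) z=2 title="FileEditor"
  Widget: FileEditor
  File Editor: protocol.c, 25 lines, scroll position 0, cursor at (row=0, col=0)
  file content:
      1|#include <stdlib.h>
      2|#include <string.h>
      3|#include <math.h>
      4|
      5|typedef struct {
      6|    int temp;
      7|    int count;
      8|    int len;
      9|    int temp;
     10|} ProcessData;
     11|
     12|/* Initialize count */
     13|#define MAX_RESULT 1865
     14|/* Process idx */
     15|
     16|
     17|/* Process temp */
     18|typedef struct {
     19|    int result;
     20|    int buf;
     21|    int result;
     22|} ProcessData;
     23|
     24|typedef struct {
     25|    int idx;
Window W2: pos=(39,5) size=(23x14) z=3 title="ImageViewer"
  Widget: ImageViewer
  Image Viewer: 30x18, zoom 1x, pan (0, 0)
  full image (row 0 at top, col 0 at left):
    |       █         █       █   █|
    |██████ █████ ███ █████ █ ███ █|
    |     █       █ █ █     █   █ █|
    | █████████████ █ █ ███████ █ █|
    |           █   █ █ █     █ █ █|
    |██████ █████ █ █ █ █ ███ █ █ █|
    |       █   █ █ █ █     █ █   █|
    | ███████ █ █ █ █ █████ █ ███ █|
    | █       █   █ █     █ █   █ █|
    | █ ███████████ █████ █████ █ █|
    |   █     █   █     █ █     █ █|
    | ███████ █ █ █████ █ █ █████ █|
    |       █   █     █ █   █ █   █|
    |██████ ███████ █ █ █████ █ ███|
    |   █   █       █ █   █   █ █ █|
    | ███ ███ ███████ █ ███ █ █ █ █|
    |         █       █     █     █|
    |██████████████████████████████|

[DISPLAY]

       ┃ FileEditor                        
       ┠──────────────┏━━━━━━━━━━━━━━━━━━━━
       ┃█include <stdl┃ ImageViewer        
       ┃#include <stri┠────────────────────
       ┃#include <math┃       █         █  
       ┃              ┃██████ █████ ███ ███
━━━━━━━┃typedef struct┃     █       █ █ █  
avigato┃    int temp; ┃ █████████████ █ █ █
───────┃    int count;┃           █   █ █ █
.......┃    int len;  ┃██████ █████ █ █ █ █
.......┃    int temp; ┃       █   █ █ █ █  
.......┃} ProcessData;┃ ███████ █ █ █ █ ███
..#....┃              ┃ █       █   █ █    
......@┃/* Initialize ┃ █ ███████████ █████
.......┃#define MAX_RE┗━━━━━━━━━━━━━━━━━━━━
.......┃/* Process idx */                 ░


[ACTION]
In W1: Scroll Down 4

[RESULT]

       ┃ FileEditor                        
       ┠──────────────┏━━━━━━━━━━━━━━━━━━━━
       ┃typedef struct┃ ImageViewer        
       ┃    int temp; ┠────────────────────
       ┃    int count;┃       █         █  
       ┃    int len;  ┃██████ █████ ███ ███
━━━━━━━┃    int temp; ┃     █       █ █ █  
avigato┃} ProcessData;┃ █████████████ █ █ █
───────┃              ┃           █   █ █ █
.......┃/* Initialize ┃██████ █████ █ █ █ █
.......┃#define MAX_RE┃       █   █ █ █ █  
.......┃/* Process idx┃ ███████ █ █ █ █ ███
..#....┃              ┃ █       █   █ █    
......@┃              ┃ █ ███████████ █████
.......┃/* Process tem┗━━━━━━━━━━━━━━━━━━━━
.......┃typedef struct {                  ░


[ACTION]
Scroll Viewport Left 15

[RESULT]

                      ┃ FileEditor         
                      ┠──────────────┏━━━━━
                      ┃typedef struct┃ Imag
                      ┃    int temp; ┠─────
                      ┃    int count;┃     
                      ┃    int len;  ┃█████
         ┏━━━━━━━━━━━━┃    int temp; ┃     
         ┃ MapNavigato┃} ProcessData;┃ ████
         ┠────────────┃              ┃     
         ┃....~.......┃/* Initialize ┃█████
         ┃.~.~........┃#define MAX_RE┃     
         ┃...~........┃/* Process idx┃ ████
         ┃.......#....┃              ┃ █   
         ┃..~........@┃              ┃ █ ██
         ┃............┃/* Process tem┗━━━━━
         ┃............┃typedef struct {    


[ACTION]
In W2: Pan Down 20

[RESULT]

                      ┃ FileEditor         
                      ┠──────────────┏━━━━━
                      ┃typedef struct┃ Imag
                      ┃    int temp; ┠─────
                      ┃    int count;┃     
                      ┃    int len;  ┃     
         ┏━━━━━━━━━━━━┃    int temp; ┃     
         ┃ MapNavigato┃} ProcessData;┃     
         ┠────────────┃              ┃     
         ┃....~.......┃/* Initialize ┃     
         ┃.~.~........┃#define MAX_RE┃     
         ┃...~........┃/* Process idx┃     
         ┃.......#....┃              ┃     
         ┃..~........@┃              ┃     
         ┃............┃/* Process tem┗━━━━━
         ┃............┃typedef struct {    


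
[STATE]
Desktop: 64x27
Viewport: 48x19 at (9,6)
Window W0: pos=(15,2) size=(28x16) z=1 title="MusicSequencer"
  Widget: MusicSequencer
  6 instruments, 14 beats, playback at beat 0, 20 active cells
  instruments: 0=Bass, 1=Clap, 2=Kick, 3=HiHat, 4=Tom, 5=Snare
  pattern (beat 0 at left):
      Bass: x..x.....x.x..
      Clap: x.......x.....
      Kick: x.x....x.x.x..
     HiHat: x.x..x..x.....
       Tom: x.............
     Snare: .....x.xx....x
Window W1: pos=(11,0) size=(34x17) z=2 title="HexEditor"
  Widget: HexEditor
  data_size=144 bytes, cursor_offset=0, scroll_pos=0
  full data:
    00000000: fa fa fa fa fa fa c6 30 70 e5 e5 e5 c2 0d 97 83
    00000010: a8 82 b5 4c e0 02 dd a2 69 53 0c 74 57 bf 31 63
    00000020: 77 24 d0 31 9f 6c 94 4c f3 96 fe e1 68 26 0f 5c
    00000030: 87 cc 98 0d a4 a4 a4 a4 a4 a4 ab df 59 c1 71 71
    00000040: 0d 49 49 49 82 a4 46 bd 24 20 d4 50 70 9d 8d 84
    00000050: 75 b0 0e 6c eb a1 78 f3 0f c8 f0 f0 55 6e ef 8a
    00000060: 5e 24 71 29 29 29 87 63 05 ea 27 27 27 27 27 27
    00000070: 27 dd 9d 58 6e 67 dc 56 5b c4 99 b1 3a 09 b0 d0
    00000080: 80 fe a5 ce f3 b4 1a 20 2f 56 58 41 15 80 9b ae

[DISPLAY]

  ┃00000030  87 cc 98 0d a4 a4 a4 a┃            
  ┃00000040  0d 49 49 49 82 a4 46 b┃            
  ┃00000050  75 b0 0e 6c eb a1 78 f┃            
  ┃00000060  5e 24 71 29 29 29 87 6┃            
  ┃00000070  27 dd 9d 58 6e 67 dc 5┃            
  ┃00000080  80 fe a5 ce f3 b4 1a 2┃            
  ┃                                ┃            
  ┃                                ┃            
  ┃                                ┃            
  ┃                                ┃            
  ┗━━━━━━━━━━━━━━━━━━━━━━━━━━━━━━━━┛            
      ┗━━━━━━━━━━━━━━━━━━━━━━━━━━┛              
                                                
                                                
                                                
                                                
                                                
                                                
                                                


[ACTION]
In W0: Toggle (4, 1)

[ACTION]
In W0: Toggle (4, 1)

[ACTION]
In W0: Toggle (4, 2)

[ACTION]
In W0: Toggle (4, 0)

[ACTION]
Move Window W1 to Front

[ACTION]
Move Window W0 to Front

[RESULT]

  ┃000┃  Bass█··█·····█·█··      ┃a┃            
  ┃000┃  Clap█·······█·····      ┃b┃            
  ┃000┃  Kick█·█····█·█·█··      ┃f┃            
  ┃000┃ HiHat█·█··█··█·····      ┃6┃            
  ┃000┃   Tom··█···········      ┃5┃            
  ┃000┃ Snare·····█·██····█      ┃2┃            
  ┃   ┃                          ┃ ┃            
  ┃   ┃                          ┃ ┃            
  ┃   ┃                          ┃ ┃            
  ┃   ┃                          ┃ ┃            
  ┗━━━┃                          ┃━┛            
      ┗━━━━━━━━━━━━━━━━━━━━━━━━━━┛              
                                                
                                                
                                                
                                                
                                                
                                                
                                                


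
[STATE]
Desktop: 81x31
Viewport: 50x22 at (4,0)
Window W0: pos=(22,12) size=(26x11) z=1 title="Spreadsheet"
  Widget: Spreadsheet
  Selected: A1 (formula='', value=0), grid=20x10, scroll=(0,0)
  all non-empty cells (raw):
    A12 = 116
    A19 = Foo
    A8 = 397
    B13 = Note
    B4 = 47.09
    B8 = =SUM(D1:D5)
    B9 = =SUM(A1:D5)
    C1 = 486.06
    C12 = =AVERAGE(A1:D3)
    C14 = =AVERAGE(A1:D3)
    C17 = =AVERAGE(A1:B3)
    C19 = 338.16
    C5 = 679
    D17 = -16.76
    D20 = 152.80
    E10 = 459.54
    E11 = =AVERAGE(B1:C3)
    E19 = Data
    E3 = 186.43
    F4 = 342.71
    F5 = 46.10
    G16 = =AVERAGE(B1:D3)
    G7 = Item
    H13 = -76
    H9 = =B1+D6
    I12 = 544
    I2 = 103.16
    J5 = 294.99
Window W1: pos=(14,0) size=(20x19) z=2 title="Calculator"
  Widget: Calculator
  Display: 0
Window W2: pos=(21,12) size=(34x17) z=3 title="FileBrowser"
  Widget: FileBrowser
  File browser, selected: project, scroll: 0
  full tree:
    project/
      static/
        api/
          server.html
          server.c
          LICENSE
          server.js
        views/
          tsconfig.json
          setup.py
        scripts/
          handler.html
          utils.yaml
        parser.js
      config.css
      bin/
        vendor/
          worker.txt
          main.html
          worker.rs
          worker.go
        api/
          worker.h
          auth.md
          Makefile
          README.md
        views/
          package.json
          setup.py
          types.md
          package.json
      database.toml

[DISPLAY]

          ┏━━━━━━━━━━━━━━━━━━┓                    
          ┃ Calculator       ┃                    
          ┠──────────────────┨                    
          ┃                 0┃                    
          ┃┌───┬───┬───┬───┐ ┃                    
          ┃│ 7 │ 8 │ 9 │ ÷ │ ┃                    
          ┃├───┼───┼───┼───┤ ┃                    
          ┃│ 4 │ 5 │ 6 │ × │ ┃                    
          ┃├───┼───┼───┼───┤ ┃                    
          ┃│ 1 │ 2 │ 3 │ - │ ┃                    
          ┃├───┼───┼───┼───┤ ┃                    
          ┃│ 0 │ . │ = │ + │ ┃                    
          ┃├───┼─┏━━━━━━━━━━━━━━━━━━━━━━━━━━━━━━━━
          ┃│ C │ ┃ FileBrowser                    
          ┃└───┴─┠────────────────────────────────
          ┃      ┃> [-] project/                  
          ┃      ┃    [+] static/                 
          ┃      ┃    config.css                  
          ┗━━━━━━┃    [+] bin/                    
                 ┃    database.toml               
                 ┃                                
                 ┃                                


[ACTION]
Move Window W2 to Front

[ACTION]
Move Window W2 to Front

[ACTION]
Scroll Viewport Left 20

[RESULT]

              ┏━━━━━━━━━━━━━━━━━━┓                
              ┃ Calculator       ┃                
              ┠──────────────────┨                
              ┃                 0┃                
              ┃┌───┬───┬───┬───┐ ┃                
              ┃│ 7 │ 8 │ 9 │ ÷ │ ┃                
              ┃├───┼───┼───┼───┤ ┃                
              ┃│ 4 │ 5 │ 6 │ × │ ┃                
              ┃├───┼───┼───┼───┤ ┃                
              ┃│ 1 │ 2 │ 3 │ - │ ┃                
              ┃├───┼───┼───┼───┤ ┃                
              ┃│ 0 │ . │ = │ + │ ┃                
              ┃├───┼─┏━━━━━━━━━━━━━━━━━━━━━━━━━━━━
              ┃│ C │ ┃ FileBrowser                
              ┃└───┴─┠────────────────────────────
              ┃      ┃> [-] project/              
              ┃      ┃    [+] static/             
              ┃      ┃    config.css              
              ┗━━━━━━┃    [+] bin/                
                     ┃    database.toml           
                     ┃                            
                     ┃                            


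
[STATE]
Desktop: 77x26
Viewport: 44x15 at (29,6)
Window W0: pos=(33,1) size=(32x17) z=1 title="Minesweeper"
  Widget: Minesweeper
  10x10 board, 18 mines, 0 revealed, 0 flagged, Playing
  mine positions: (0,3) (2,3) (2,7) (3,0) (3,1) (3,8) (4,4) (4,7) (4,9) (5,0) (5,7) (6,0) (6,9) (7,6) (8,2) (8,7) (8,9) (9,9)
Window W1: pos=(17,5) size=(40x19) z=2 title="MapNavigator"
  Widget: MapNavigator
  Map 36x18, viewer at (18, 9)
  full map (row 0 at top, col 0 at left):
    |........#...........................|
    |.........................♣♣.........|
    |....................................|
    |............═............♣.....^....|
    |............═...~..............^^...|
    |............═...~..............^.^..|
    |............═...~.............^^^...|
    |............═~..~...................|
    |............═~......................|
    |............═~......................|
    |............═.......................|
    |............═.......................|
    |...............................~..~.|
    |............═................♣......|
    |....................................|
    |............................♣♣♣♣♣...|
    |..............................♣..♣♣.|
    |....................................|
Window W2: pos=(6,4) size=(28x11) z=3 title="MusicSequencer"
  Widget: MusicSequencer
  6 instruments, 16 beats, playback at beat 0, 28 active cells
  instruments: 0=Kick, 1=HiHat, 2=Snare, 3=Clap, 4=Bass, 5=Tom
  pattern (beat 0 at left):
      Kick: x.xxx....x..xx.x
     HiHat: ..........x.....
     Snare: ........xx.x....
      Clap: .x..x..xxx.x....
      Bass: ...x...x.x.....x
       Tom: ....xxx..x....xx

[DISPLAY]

────┨                      ┃       ┃        
    ┃──────────────────────┨       ┃        
    ┃..................... ┃       ┃        
    ┃..........♣.....^.... ┃       ┃        
    ┃.~..............^^... ┃       ┃        
    ┃.~..............^.^.. ┃       ┃        
    ┃.~.............^^^... ┃       ┃        
    ┃.~................... ┃       ┃        
━━━━┛..................... ┃       ┃        
..═~....@................. ┃       ┃        
..═....................... ┃       ┃        
..═....................... ┃━━━━━━━┛        
.....................~..~. ┃                
..═................♣...... ┃                
.......................... ┃                


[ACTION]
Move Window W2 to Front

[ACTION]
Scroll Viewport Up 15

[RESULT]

                                            
    ┏━━━━━━━━━━━━━━━━━━━━━━━━━━━━━━┓        
    ┃ Minesweeper                  ┃        
    ┠──────────────────────────────┨        
━━━━┓■■■■■■■■■■                    ┃        
    ┃━━━━━━━━━━━━━━━━━━━━━━┓       ┃        
────┨                      ┃       ┃        
    ┃──────────────────────┨       ┃        
    ┃..................... ┃       ┃        
    ┃..........♣.....^.... ┃       ┃        
    ┃.~..............^^... ┃       ┃        
    ┃.~..............^.^.. ┃       ┃        
    ┃.~.............^^^... ┃       ┃        
    ┃.~................... ┃       ┃        
━━━━┛..................... ┃       ┃        
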